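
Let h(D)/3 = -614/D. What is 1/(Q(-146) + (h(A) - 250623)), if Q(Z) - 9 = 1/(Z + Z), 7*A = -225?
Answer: -21900/5487191659 ≈ -3.9911e-6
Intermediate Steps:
A = -225/7 (A = (1/7)*(-225) = -225/7 ≈ -32.143)
Q(Z) = 9 + 1/(2*Z) (Q(Z) = 9 + 1/(Z + Z) = 9 + 1/(2*Z))
h(D) = -1842/D (h(D) = 3*(-614/D) = -1842/D)
1/(Q(-146) + (h(A) - 250623)) = 1/((9 + (1/2)/(-146)) + (-1842/(-225/7) - 250623)) = 1/((9 + (1/2)*(-1/146)) + (-1842*(-7/225) - 250623)) = 1/((9 - 1/292) + (4298/75 - 250623)) = 1/(2627/292 - 18792427/75) = 1/(-5487191659/21900) = -21900/5487191659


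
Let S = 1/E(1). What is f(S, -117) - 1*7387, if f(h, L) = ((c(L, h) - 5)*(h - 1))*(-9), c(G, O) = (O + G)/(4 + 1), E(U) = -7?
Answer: -376291/49 ≈ -7679.4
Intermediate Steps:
c(G, O) = G/5 + O/5 (c(G, O) = (G + O)/5 = (G + O)*(⅕) = G/5 + O/5)
S = -⅐ (S = 1/(-7) = -⅐ ≈ -0.14286)
f(h, L) = -9*(-1 + h)*(-5 + L/5 + h/5) (f(h, L) = (((L/5 + h/5) - 5)*(h - 1))*(-9) = ((-5 + L/5 + h/5)*(-1 + h))*(-9) = ((-1 + h)*(-5 + L/5 + h/5))*(-9) = -9*(-1 + h)*(-5 + L/5 + h/5))
f(S, -117) - 1*7387 = (-45 + (9/5)*(-117) + (234/5)*(-⅐) - 9/5*(-⅐)*(-117 - ⅐)) - 1*7387 = (-45 - 1053/5 - 234/35 - 9/5*(-⅐)*(-820/7)) - 7387 = (-45 - 1053/5 - 234/35 - 1476/49) - 7387 = -14328/49 - 7387 = -376291/49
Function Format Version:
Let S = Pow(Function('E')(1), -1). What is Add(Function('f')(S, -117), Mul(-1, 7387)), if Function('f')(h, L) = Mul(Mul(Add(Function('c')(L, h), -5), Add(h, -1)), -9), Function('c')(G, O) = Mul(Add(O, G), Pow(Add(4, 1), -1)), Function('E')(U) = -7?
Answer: Rational(-376291, 49) ≈ -7679.4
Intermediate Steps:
Function('c')(G, O) = Add(Mul(Rational(1, 5), G), Mul(Rational(1, 5), O)) (Function('c')(G, O) = Mul(Add(G, O), Pow(5, -1)) = Mul(Add(G, O), Rational(1, 5)) = Add(Mul(Rational(1, 5), G), Mul(Rational(1, 5), O)))
S = Rational(-1, 7) (S = Pow(-7, -1) = Rational(-1, 7) ≈ -0.14286)
Function('f')(h, L) = Mul(-9, Add(-1, h), Add(-5, Mul(Rational(1, 5), L), Mul(Rational(1, 5), h))) (Function('f')(h, L) = Mul(Mul(Add(Add(Mul(Rational(1, 5), L), Mul(Rational(1, 5), h)), -5), Add(h, -1)), -9) = Mul(Mul(Add(-5, Mul(Rational(1, 5), L), Mul(Rational(1, 5), h)), Add(-1, h)), -9) = Mul(Mul(Add(-1, h), Add(-5, Mul(Rational(1, 5), L), Mul(Rational(1, 5), h))), -9) = Mul(-9, Add(-1, h), Add(-5, Mul(Rational(1, 5), L), Mul(Rational(1, 5), h))))
Add(Function('f')(S, -117), Mul(-1, 7387)) = Add(Add(-45, Mul(Rational(9, 5), -117), Mul(Rational(234, 5), Rational(-1, 7)), Mul(Rational(-9, 5), Rational(-1, 7), Add(-117, Rational(-1, 7)))), Mul(-1, 7387)) = Add(Add(-45, Rational(-1053, 5), Rational(-234, 35), Mul(Rational(-9, 5), Rational(-1, 7), Rational(-820, 7))), -7387) = Add(Add(-45, Rational(-1053, 5), Rational(-234, 35), Rational(-1476, 49)), -7387) = Add(Rational(-14328, 49), -7387) = Rational(-376291, 49)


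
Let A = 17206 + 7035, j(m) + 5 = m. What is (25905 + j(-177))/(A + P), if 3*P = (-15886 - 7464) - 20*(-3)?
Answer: 77169/49433 ≈ 1.5611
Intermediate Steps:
P = -23290/3 (P = ((-15886 - 7464) - 20*(-3))/3 = (-23350 + 60)/3 = (1/3)*(-23290) = -23290/3 ≈ -7763.3)
j(m) = -5 + m
A = 24241
(25905 + j(-177))/(A + P) = (25905 + (-5 - 177))/(24241 - 23290/3) = (25905 - 182)/(49433/3) = 25723*(3/49433) = 77169/49433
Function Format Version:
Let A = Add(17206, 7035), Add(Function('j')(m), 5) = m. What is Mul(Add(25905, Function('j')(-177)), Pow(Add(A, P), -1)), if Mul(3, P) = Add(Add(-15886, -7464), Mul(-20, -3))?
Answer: Rational(77169, 49433) ≈ 1.5611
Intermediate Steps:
P = Rational(-23290, 3) (P = Mul(Rational(1, 3), Add(Add(-15886, -7464), Mul(-20, -3))) = Mul(Rational(1, 3), Add(-23350, 60)) = Mul(Rational(1, 3), -23290) = Rational(-23290, 3) ≈ -7763.3)
Function('j')(m) = Add(-5, m)
A = 24241
Mul(Add(25905, Function('j')(-177)), Pow(Add(A, P), -1)) = Mul(Add(25905, Add(-5, -177)), Pow(Add(24241, Rational(-23290, 3)), -1)) = Mul(Add(25905, -182), Pow(Rational(49433, 3), -1)) = Mul(25723, Rational(3, 49433)) = Rational(77169, 49433)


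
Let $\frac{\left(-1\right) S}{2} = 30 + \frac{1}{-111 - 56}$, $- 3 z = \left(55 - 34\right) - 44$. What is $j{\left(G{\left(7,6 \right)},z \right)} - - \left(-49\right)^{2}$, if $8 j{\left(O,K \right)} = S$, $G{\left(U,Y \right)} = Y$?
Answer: $\frac{1598859}{668} \approx 2393.5$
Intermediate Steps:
$z = \frac{23}{3}$ ($z = - \frac{\left(55 - 34\right) - 44}{3} = - \frac{21 - 44}{3} = \left(- \frac{1}{3}\right) \left(-23\right) = \frac{23}{3} \approx 7.6667$)
$S = - \frac{10018}{167}$ ($S = - 2 \left(30 + \frac{1}{-111 - 56}\right) = - 2 \left(30 + \frac{1}{-167}\right) = - 2 \left(30 - \frac{1}{167}\right) = \left(-2\right) \frac{5009}{167} = - \frac{10018}{167} \approx -59.988$)
$j{\left(O,K \right)} = - \frac{5009}{668}$ ($j{\left(O,K \right)} = \frac{1}{8} \left(- \frac{10018}{167}\right) = - \frac{5009}{668}$)
$j{\left(G{\left(7,6 \right)},z \right)} - - \left(-49\right)^{2} = - \frac{5009}{668} - - \left(-49\right)^{2} = - \frac{5009}{668} - \left(-1\right) 2401 = - \frac{5009}{668} - -2401 = - \frac{5009}{668} + 2401 = \frac{1598859}{668}$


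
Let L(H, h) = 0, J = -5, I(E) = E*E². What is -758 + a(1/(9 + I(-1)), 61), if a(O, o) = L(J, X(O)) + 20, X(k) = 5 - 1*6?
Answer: -738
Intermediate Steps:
I(E) = E³
X(k) = -1 (X(k) = 5 - 6 = -1)
a(O, o) = 20 (a(O, o) = 0 + 20 = 20)
-758 + a(1/(9 + I(-1)), 61) = -758 + 20 = -738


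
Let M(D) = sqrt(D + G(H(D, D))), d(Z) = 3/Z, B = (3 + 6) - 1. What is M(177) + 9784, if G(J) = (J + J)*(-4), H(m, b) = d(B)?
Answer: 9784 + sqrt(174) ≈ 9797.2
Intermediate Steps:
B = 8 (B = 9 - 1 = 8)
H(m, b) = 3/8
G(J) = -8*J (G(J) = (2*J)*(-4) = -8*J)
M(D) = sqrt(-3 + D) (M(D) = sqrt(D - 8*3/8) = sqrt(D - 3) = sqrt(-3 + D))
M(177) + 9784 = sqrt(-3 + 177) + 9784 = sqrt(174) + 9784 = 9784 + sqrt(174)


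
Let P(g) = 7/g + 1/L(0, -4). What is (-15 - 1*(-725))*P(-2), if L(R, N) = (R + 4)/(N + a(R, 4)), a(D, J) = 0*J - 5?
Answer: -8165/2 ≈ -4082.5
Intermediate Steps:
a(D, J) = -5 (a(D, J) = 0 - 5 = -5)
L(R, N) = (4 + R)/(-5 + N) (L(R, N) = (R + 4)/(N - 5) = (4 + R)/(-5 + N))
P(g) = -9/4 + 7/g (P(g) = 7/g + 1/((4 + 0)/(-5 - 4)) = 7/g + 1/(4/(-9)) = 7/g + 1/(-⅑*4) = 7/g + 1/(-4/9) = 7/g + 1*(-9/4) = 7/g - 9/4 = -9/4 + 7/g)
(-15 - 1*(-725))*P(-2) = (-15 - 1*(-725))*(-9/4 + 7/(-2)) = (-15 + 725)*(-9/4 + 7*(-½)) = 710*(-9/4 - 7/2) = 710*(-23/4) = -8165/2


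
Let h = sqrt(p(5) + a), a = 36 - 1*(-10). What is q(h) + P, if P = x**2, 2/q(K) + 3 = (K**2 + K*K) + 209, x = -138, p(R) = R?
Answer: 2932777/154 ≈ 19044.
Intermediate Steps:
a = 46 (a = 36 + 10 = 46)
h = sqrt(51) (h = sqrt(5 + 46) = sqrt(51) ≈ 7.1414)
q(K) = 2/(206 + 2*K**2) (q(K) = 2/(-3 + ((K**2 + K*K) + 209)) = 2/(-3 + ((K**2 + K**2) + 209)) = 2/(-3 + (2*K**2 + 209)) = 2/(-3 + (209 + 2*K**2)) = 2/(206 + 2*K**2))
P = 19044 (P = (-138)**2 = 19044)
q(h) + P = 1/(103 + (sqrt(51))**2) + 19044 = 1/(103 + 51) + 19044 = 1/154 + 19044 = 2932777/154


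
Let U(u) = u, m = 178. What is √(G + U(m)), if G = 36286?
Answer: 4*√2279 ≈ 190.96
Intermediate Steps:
√(G + U(m)) = √(36286 + 178) = √36464 = 4*√2279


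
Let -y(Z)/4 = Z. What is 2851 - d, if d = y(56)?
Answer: 3075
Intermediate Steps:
y(Z) = -4*Z
d = -224 (d = -4*56 = -224)
2851 - d = 2851 - 1*(-224) = 2851 + 224 = 3075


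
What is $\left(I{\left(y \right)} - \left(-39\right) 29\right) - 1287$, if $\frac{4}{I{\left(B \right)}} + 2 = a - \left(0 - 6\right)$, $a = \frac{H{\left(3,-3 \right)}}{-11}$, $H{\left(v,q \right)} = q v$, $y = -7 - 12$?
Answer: $- \frac{8224}{53} \approx -155.17$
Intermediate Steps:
$y = -19$
$a = \frac{9}{11}$ ($a = \frac{\left(-3\right) 3}{-11} = \left(-9\right) \left(- \frac{1}{11}\right) = \frac{9}{11} \approx 0.81818$)
$I{\left(B \right)} = \frac{44}{53}$ ($I{\left(B \right)} = \frac{4}{-2 + \left(\frac{9}{11} - \left(0 - 6\right)\right)} = \frac{4}{-2 + \left(\frac{9}{11} - -6\right)} = \frac{4}{-2 + \left(\frac{9}{11} + 6\right)} = \frac{4}{-2 + \frac{75}{11}} = \frac{4}{\frac{53}{11}} = 4 \cdot \frac{11}{53} = \frac{44}{53}$)
$\left(I{\left(y \right)} - \left(-39\right) 29\right) - 1287 = \left(\frac{44}{53} - \left(-39\right) 29\right) - 1287 = \left(\frac{44}{53} - -1131\right) - 1287 = \left(\frac{44}{53} + 1131\right) - 1287 = \frac{59987}{53} - 1287 = - \frac{8224}{53}$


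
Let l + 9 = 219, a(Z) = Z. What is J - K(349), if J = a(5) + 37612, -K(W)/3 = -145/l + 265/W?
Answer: 183797671/4886 ≈ 37617.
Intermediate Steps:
l = 210 (l = -9 + 219 = 210)
K(W) = 29/14 - 795/W (K(W) = -3*(-145/210 + 265/W) = -3*(-145*1/210 + 265/W) = -3*(-29/42 + 265/W) = 29/14 - 795/W)
J = 37617 (J = 5 + 37612 = 37617)
J - K(349) = 37617 - (29/14 - 795/349) = 37617 - 1*(-1009/4886) = 37617 + 1009/4886 = 183797671/4886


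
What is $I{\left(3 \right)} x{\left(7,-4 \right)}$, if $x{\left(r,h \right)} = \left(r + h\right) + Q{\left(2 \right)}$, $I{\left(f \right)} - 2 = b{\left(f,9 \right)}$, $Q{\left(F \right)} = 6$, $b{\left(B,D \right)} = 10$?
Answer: $108$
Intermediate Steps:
$I{\left(f \right)} = 12$ ($I{\left(f \right)} = 2 + 10 = 12$)
$x{\left(r,h \right)} = 6 + h + r$ ($x{\left(r,h \right)} = \left(r + h\right) + 6 = \left(h + r\right) + 6 = 6 + h + r$)
$I{\left(3 \right)} x{\left(7,-4 \right)} = 12 \left(6 - 4 + 7\right) = 12 \cdot 9 = 108$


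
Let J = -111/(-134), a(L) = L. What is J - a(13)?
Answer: -1631/134 ≈ -12.172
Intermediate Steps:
J = 111/134 (J = -111*(-1/134) = 111/134 ≈ 0.82836)
J - a(13) = 111/134 - 1*13 = 111/134 - 13 = -1631/134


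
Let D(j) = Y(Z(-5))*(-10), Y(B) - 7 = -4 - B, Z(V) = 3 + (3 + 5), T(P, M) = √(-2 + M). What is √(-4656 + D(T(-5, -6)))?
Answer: 4*I*√286 ≈ 67.646*I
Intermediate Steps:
Z(V) = 11 (Z(V) = 3 + 8 = 11)
Y(B) = 3 - B (Y(B) = 7 + (-4 - B) = 3 - B)
D(j) = 80 (D(j) = (3 - 1*11)*(-10) = (3 - 11)*(-10) = -8*(-10) = 80)
√(-4656 + D(T(-5, -6))) = √(-4656 + 80) = √(-4576) = 4*I*√286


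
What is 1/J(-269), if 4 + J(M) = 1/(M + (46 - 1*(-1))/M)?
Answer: -72408/289901 ≈ -0.24977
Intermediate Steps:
J(M) = -4 + 1/(M + 47/M) (J(M) = -4 + 1/(M + (46 - 1*(-1))/M) = -4 + 1/(M + (46 + 1)/M) = -4 + 1/(M + 47/M))
1/J(-269) = 1/((-188 - 269 - 4*(-269)²)/(47 + (-269)²)) = 1/((-188 - 269 - 4*72361)/(47 + 72361)) = 1/((-188 - 269 - 289444)/72408) = 1/((1/72408)*(-289901)) = 1/(-289901/72408) = -72408/289901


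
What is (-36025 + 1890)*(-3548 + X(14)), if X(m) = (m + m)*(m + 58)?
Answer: 52294820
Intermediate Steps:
X(m) = 2*m*(58 + m) (X(m) = (2*m)*(58 + m) = 2*m*(58 + m))
(-36025 + 1890)*(-3548 + X(14)) = (-36025 + 1890)*(-3548 + 2*14*(58 + 14)) = -34135*(-3548 + 2*14*72) = -34135*(-3548 + 2016) = -34135*(-1532) = 52294820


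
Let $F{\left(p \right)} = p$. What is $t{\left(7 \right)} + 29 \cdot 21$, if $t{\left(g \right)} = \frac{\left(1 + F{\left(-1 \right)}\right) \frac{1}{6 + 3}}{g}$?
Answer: $609$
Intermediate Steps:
$t{\left(g \right)} = 0$ ($t{\left(g \right)} = \frac{\left(1 - 1\right) \frac{1}{6 + 3}}{g} = \frac{0 \cdot \frac{1}{9}}{g} = \frac{0}{g} = 0$)
$t{\left(7 \right)} + 29 \cdot 21 = 0 + 29 \cdot 21 = 0 + 609 = 609$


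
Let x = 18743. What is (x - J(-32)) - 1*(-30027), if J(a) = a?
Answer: 48802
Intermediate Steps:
(x - J(-32)) - 1*(-30027) = (18743 - 1*(-32)) - 1*(-30027) = (18743 + 32) + 30027 = 18775 + 30027 = 48802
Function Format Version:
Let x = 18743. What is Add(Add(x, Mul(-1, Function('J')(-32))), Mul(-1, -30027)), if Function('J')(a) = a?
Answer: 48802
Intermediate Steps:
Add(Add(x, Mul(-1, Function('J')(-32))), Mul(-1, -30027)) = Add(Add(18743, Mul(-1, -32)), Mul(-1, -30027)) = Add(Add(18743, 32), 30027) = Add(18775, 30027) = 48802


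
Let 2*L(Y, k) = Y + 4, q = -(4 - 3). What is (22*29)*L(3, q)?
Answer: 2233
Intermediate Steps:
q = -1 (q = -1*1 = -1)
L(Y, k) = 2 + Y/2 (L(Y, k) = (Y + 4)/2 = (4 + Y)/2 = 2 + Y/2)
(22*29)*L(3, q) = (22*29)*(2 + (½)*3) = 638*(2 + 3/2) = 638*(7/2) = 2233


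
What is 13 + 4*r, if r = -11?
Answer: -31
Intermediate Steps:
13 + 4*r = 13 + 4*(-11) = 13 - 44 = -31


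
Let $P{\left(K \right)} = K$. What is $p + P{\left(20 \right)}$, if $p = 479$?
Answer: $499$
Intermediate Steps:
$p + P{\left(20 \right)} = 479 + 20 = 499$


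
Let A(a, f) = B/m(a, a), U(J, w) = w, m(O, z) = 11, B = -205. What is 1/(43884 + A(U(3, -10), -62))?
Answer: 11/482519 ≈ 2.2797e-5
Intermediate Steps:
A(a, f) = -205/11
1/(43884 + A(U(3, -10), -62)) = 1/(43884 - 205/11) = 1/(482519/11) = 11/482519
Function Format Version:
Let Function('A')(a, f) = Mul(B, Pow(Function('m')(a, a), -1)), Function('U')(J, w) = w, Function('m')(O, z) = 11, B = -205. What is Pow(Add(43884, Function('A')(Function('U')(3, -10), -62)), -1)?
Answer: Rational(11, 482519) ≈ 2.2797e-5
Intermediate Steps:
Function('A')(a, f) = Rational(-205, 11) (Function('A')(a, f) = Mul(-205, Pow(11, -1)) = Mul(-205, Rational(1, 11)) = Rational(-205, 11))
Pow(Add(43884, Function('A')(Function('U')(3, -10), -62)), -1) = Pow(Add(43884, Rational(-205, 11)), -1) = Pow(Rational(482519, 11), -1) = Rational(11, 482519)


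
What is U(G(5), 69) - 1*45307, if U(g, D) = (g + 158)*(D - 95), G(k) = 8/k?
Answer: -247283/5 ≈ -49457.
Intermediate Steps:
U(g, D) = (-95 + D)*(158 + g) (U(g, D) = (158 + g)*(-95 + D) = (-95 + D)*(158 + g))
U(G(5), 69) - 1*45307 = (-15010 - 760/5 + 158*69 + 69*(8/5)) - 1*45307 = (-15010 - 760/5 + 10902 + 69*(8*(1/5))) - 45307 = (-15010 - 95*8/5 + 10902 + 69*(8/5)) - 45307 = (-15010 - 152 + 10902 + 552/5) - 45307 = -20748/5 - 45307 = -247283/5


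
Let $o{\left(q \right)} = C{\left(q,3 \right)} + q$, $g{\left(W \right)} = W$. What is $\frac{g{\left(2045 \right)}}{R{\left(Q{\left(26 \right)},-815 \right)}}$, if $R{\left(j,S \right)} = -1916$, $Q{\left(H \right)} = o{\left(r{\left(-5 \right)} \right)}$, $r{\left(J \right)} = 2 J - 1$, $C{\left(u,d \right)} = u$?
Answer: $- \frac{2045}{1916} \approx -1.0673$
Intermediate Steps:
$r{\left(J \right)} = -1 + 2 J$
$o{\left(q \right)} = 2 q$ ($o{\left(q \right)} = q + q = 2 q$)
$Q{\left(H \right)} = -22$ ($Q{\left(H \right)} = 2 \left(-1 + 2 \left(-5\right)\right) = 2 \left(-1 - 10\right) = 2 \left(-11\right) = -22$)
$\frac{g{\left(2045 \right)}}{R{\left(Q{\left(26 \right)},-815 \right)}} = \frac{2045}{-1916} = 2045 \left(- \frac{1}{1916}\right) = - \frac{2045}{1916}$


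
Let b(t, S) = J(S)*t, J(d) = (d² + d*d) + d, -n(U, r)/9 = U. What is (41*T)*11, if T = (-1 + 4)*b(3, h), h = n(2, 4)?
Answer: 2557170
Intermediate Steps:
n(U, r) = -9*U
h = -18 (h = -9*2 = -18)
J(d) = d + 2*d² (J(d) = (d² + d²) + d = 2*d² + d = d + 2*d²)
b(t, S) = S*t*(1 + 2*S) (b(t, S) = (S*(1 + 2*S))*t = S*t*(1 + 2*S))
T = 5670 (T = (-1 + 4)*(-18*3*(1 + 2*(-18))) = 3*(-18*3*(1 - 36)) = 3*(-18*3*(-35)) = 3*1890 = 5670)
(41*T)*11 = (41*5670)*11 = 232470*11 = 2557170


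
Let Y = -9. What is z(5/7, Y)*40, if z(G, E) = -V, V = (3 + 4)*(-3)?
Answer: 840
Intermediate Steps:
V = -21 (V = 7*(-3) = -21)
z(G, E) = 21 (z(G, E) = -1*(-21) = 21)
z(5/7, Y)*40 = 21*40 = 840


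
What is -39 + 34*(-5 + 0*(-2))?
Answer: -209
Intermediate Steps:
-39 + 34*(-5 + 0*(-2)) = -39 + 34*(-5 + 0) = -39 + 34*(-5) = -39 - 170 = -209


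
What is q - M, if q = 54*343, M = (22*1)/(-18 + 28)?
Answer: 92599/5 ≈ 18520.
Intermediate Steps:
M = 11/5 (M = 22/10 = 22*(⅒) = 11/5 ≈ 2.2000)
q = 18522
q - M = 18522 - 1*11/5 = 18522 - 11/5 = 92599/5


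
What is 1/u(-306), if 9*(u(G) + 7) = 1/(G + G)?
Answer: -5508/38557 ≈ -0.14285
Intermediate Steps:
u(G) = -7 + 1/(18*G) (u(G) = -7 + 1/(9*(G + G)) = -7 + 1/(9*((2*G))) = -7 + (1/(2*G))/9 = -7 + 1/(18*G))
1/u(-306) = 1/(-7 + (1/18)/(-306)) = 1/(-7 + (1/18)*(-1/306)) = 1/(-7 - 1/5508) = 1/(-38557/5508) = -5508/38557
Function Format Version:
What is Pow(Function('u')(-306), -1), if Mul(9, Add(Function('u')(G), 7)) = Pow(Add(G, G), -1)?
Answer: Rational(-5508, 38557) ≈ -0.14285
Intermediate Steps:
Function('u')(G) = Add(-7, Mul(Rational(1, 18), Pow(G, -1))) (Function('u')(G) = Add(-7, Mul(Rational(1, 9), Pow(Add(G, G), -1))) = Add(-7, Mul(Rational(1, 9), Pow(Mul(2, G), -1))) = Add(-7, Mul(Rational(1, 9), Mul(Rational(1, 2), Pow(G, -1)))) = Add(-7, Mul(Rational(1, 18), Pow(G, -1))))
Pow(Function('u')(-306), -1) = Pow(Add(-7, Mul(Rational(1, 18), Pow(-306, -1))), -1) = Pow(Add(-7, Mul(Rational(1, 18), Rational(-1, 306))), -1) = Pow(Add(-7, Rational(-1, 5508)), -1) = Pow(Rational(-38557, 5508), -1) = Rational(-5508, 38557)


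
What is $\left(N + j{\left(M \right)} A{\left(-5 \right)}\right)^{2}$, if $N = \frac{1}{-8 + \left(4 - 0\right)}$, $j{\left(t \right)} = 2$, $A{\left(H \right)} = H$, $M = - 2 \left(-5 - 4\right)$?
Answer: $\frac{1681}{16} \approx 105.06$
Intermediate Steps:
$M = 18$ ($M = \left(-2\right) \left(-9\right) = 18$)
$N = - \frac{1}{4}$ ($N = \frac{1}{-8 + \left(4 + 0\right)} = \frac{1}{-8 + 4} = \frac{1}{-4} = - \frac{1}{4} \approx -0.25$)
$\left(N + j{\left(M \right)} A{\left(-5 \right)}\right)^{2} = \left(- \frac{1}{4} + 2 \left(-5\right)\right)^{2} = \left(- \frac{1}{4} - 10\right)^{2} = \left(- \frac{41}{4}\right)^{2} = \frac{1681}{16}$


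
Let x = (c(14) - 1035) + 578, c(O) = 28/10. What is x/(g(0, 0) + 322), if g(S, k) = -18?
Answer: -2271/1520 ≈ -1.4941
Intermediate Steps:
c(O) = 14/5 (c(O) = 28*(1/10) = 14/5)
x = -2271/5 (x = (14/5 - 1035) + 578 = -5161/5 + 578 = -2271/5 ≈ -454.20)
x/(g(0, 0) + 322) = -2271/5/(-18 + 322) = -2271/5/304 = (1/304)*(-2271/5) = -2271/1520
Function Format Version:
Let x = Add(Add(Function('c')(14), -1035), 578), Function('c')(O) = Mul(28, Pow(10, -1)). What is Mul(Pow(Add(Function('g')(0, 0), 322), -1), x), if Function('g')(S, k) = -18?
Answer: Rational(-2271, 1520) ≈ -1.4941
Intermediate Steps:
Function('c')(O) = Rational(14, 5) (Function('c')(O) = Mul(28, Rational(1, 10)) = Rational(14, 5))
x = Rational(-2271, 5) (x = Add(Add(Rational(14, 5), -1035), 578) = Add(Rational(-5161, 5), 578) = Rational(-2271, 5) ≈ -454.20)
Mul(Pow(Add(Function('g')(0, 0), 322), -1), x) = Mul(Pow(Add(-18, 322), -1), Rational(-2271, 5)) = Mul(Pow(304, -1), Rational(-2271, 5)) = Mul(Rational(1, 304), Rational(-2271, 5)) = Rational(-2271, 1520)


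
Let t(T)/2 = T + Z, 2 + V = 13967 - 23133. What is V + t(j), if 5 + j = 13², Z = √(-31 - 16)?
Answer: -8840 + 2*I*√47 ≈ -8840.0 + 13.711*I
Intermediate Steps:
V = -9168 (V = -2 + (13967 - 23133) = -2 - 9166 = -9168)
Z = I*√47 (Z = √(-47) = I*√47 ≈ 6.8557*I)
j = 164 (j = -5 + 13² = -5 + 169 = 164)
t(T) = 2*T + 2*I*√47 (t(T) = 2*(T + I*√47) = 2*T + 2*I*√47)
V + t(j) = -9168 + (2*164 + 2*I*√47) = -9168 + (328 + 2*I*√47) = -8840 + 2*I*√47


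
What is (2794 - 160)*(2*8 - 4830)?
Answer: -12680076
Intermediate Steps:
(2794 - 160)*(2*8 - 4830) = 2634*(16 - 4830) = 2634*(-4814) = -12680076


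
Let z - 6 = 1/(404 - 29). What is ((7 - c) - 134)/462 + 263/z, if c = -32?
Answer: 45350905/1039962 ≈ 43.608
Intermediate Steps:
z = 2251/375 (z = 6 + 1/(404 - 29) = 6 + 1/375 = 2251/375 ≈ 6.0027)
((7 - c) - 134)/462 + 263/z = ((7 - 1*(-32)) - 134)/462 + 263/(2251/375) = ((7 + 32) - 134)*(1/462) + 263*(375/2251) = (39 - 134)*(1/462) + 98625/2251 = -95*1/462 + 98625/2251 = -95/462 + 98625/2251 = 45350905/1039962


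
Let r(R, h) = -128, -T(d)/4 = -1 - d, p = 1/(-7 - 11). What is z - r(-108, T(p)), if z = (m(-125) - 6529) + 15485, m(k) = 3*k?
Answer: 8709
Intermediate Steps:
p = -1/18 (p = 1/(-18) = -1/18 ≈ -0.055556)
T(d) = 4 + 4*d (T(d) = -4*(-1 - d) = 4 + 4*d)
z = 8581 (z = (3*(-125) - 6529) + 15485 = (-375 - 6529) + 15485 = -6904 + 15485 = 8581)
z - r(-108, T(p)) = 8581 - 1*(-128) = 8581 + 128 = 8709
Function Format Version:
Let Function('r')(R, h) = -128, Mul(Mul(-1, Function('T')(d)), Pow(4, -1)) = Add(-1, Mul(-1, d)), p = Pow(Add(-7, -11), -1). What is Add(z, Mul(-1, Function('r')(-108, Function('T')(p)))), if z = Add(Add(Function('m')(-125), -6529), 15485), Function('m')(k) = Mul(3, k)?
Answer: 8709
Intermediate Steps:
p = Rational(-1, 18) (p = Pow(-18, -1) = Rational(-1, 18) ≈ -0.055556)
Function('T')(d) = Add(4, Mul(4, d)) (Function('T')(d) = Mul(-4, Add(-1, Mul(-1, d))) = Add(4, Mul(4, d)))
z = 8581 (z = Add(Add(Mul(3, -125), -6529), 15485) = Add(Add(-375, -6529), 15485) = Add(-6904, 15485) = 8581)
Add(z, Mul(-1, Function('r')(-108, Function('T')(p)))) = Add(8581, Mul(-1, -128)) = Add(8581, 128) = 8709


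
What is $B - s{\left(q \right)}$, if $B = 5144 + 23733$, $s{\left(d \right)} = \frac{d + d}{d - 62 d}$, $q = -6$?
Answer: $\frac{1761499}{61} \approx 28877.0$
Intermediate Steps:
$s{\left(d \right)} = - \frac{2}{61}$ ($s{\left(d \right)} = \frac{2 d}{\left(-61\right) d} = 2 d \left(- \frac{1}{61 d}\right) = - \frac{2}{61}$)
$B = 28877$
$B - s{\left(q \right)} = 28877 - - \frac{2}{61} = 28877 + \frac{2}{61} = \frac{1761499}{61}$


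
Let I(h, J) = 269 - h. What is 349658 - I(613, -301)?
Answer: 350002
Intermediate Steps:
349658 - I(613, -301) = 349658 - (269 - 1*613) = 349658 - (269 - 613) = 349658 - 1*(-344) = 349658 + 344 = 350002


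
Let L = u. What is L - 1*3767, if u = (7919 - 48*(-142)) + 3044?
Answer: 14012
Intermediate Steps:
u = 17779 (u = (7919 + 6816) + 3044 = 14735 + 3044 = 17779)
L = 17779
L - 1*3767 = 17779 - 1*3767 = 17779 - 3767 = 14012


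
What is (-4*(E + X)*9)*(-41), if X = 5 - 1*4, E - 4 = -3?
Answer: 2952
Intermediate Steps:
E = 1 (E = 4 - 3 = 1)
X = 1 (X = 5 - 4 = 1)
(-4*(E + X)*9)*(-41) = (-4*(1 + 1)*9)*(-41) = (-4*2*9)*(-41) = -8*9*(-41) = -72*(-41) = 2952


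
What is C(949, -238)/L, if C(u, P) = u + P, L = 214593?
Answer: 237/71531 ≈ 0.0033132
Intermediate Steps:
C(u, P) = P + u
C(949, -238)/L = (-238 + 949)/214593 = 711*(1/214593) = 237/71531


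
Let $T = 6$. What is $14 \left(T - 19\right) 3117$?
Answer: $-567294$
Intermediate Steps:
$14 \left(T - 19\right) 3117 = 14 \left(6 - 19\right) 3117 = 14 \left(-13\right) 3117 = \left(-182\right) 3117 = -567294$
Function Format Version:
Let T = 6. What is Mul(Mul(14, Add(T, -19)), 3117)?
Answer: -567294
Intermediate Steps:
Mul(Mul(14, Add(T, -19)), 3117) = Mul(Mul(14, Add(6, -19)), 3117) = Mul(Mul(14, -13), 3117) = Mul(-182, 3117) = -567294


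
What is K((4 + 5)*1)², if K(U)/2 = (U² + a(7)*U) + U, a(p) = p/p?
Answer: 39204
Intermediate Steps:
a(p) = 1
K(U) = 2*U² + 4*U (K(U) = 2*((U² + 1*U) + U) = 2*((U² + U) + U) = 2*((U + U²) + U) = 2*(U² + 2*U) = 2*U² + 4*U)
K((4 + 5)*1)² = (2*((4 + 5)*1)*(2 + (4 + 5)*1))² = (2*(9*1)*(2 + 9*1))² = (2*9*(2 + 9))² = (2*9*11)² = 198² = 39204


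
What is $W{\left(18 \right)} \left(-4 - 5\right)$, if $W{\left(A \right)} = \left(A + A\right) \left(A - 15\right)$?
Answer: $-972$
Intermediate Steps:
$W{\left(A \right)} = 2 A \left(-15 + A\right)$
$W{\left(18 \right)} \left(-4 - 5\right) = 2 \cdot 18 \left(-15 + 18\right) \left(-4 - 5\right) = 2 \cdot 18 \cdot 3 \left(-9\right) = 108 \left(-9\right) = -972$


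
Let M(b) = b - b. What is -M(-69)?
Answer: 0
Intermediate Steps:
M(b) = 0
-M(-69) = -1*0 = 0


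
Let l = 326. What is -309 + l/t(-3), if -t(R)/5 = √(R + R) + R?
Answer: -7399/25 + 326*I*√6/75 ≈ -295.96 + 10.647*I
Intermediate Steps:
t(R) = -5*R - 5*√2*√R (t(R) = -5*(√(R + R) + R) = -5*(√(2*R) + R) = -5*(√2*√R + R) = -5*(R + √2*√R) = -5*R - 5*√2*√R)
-309 + l/t(-3) = -309 + 326/(-5*(-3) - 5*√2*√(-3)) = -309 + 326/(15 - 5*√2*I*√3) = -309 + 326/(15 - 5*I*√6)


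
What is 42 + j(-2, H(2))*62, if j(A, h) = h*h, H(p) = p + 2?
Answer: 1034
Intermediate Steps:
H(p) = 2 + p
j(A, h) = h²
42 + j(-2, H(2))*62 = 42 + (2 + 2)²*62 = 42 + 4²*62 = 42 + 16*62 = 42 + 992 = 1034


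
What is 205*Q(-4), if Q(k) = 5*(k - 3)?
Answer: -7175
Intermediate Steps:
Q(k) = -15 + 5*k (Q(k) = 5*(-3 + k) = -15 + 5*k)
205*Q(-4) = 205*(-15 + 5*(-4)) = 205*(-15 - 20) = 205*(-35) = -7175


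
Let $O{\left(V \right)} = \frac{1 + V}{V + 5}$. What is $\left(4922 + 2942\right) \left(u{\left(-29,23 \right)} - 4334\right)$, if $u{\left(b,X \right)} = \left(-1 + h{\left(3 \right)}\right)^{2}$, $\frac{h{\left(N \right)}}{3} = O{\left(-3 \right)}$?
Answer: $-33956752$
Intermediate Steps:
$O{\left(V \right)} = \frac{1 + V}{5 + V}$
$h{\left(N \right)} = -3$ ($h{\left(N \right)} = 3 \frac{1 - 3}{5 - 3} = 3 \cdot \frac{1}{2} \left(-2\right) = 3 \left(-1\right) = -3$)
$u{\left(b,X \right)} = 16$ ($u{\left(b,X \right)} = \left(-1 - 3\right)^{2} = \left(-4\right)^{2} = 16$)
$\left(4922 + 2942\right) \left(u{\left(-29,23 \right)} - 4334\right) = \left(4922 + 2942\right) \left(16 - 4334\right) = 7864 \left(-4318\right) = -33956752$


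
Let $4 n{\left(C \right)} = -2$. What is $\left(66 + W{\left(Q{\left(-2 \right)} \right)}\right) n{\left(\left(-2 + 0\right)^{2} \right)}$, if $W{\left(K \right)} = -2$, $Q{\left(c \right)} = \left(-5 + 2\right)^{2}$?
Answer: $-32$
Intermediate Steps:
$Q{\left(c \right)} = 9$ ($Q{\left(c \right)} = \left(-3\right)^{2} = 9$)
$n{\left(C \right)} = - \frac{1}{2}$ ($n{\left(C \right)} = \frac{1}{4} \left(-2\right) = - \frac{1}{2}$)
$\left(66 + W{\left(Q{\left(-2 \right)} \right)}\right) n{\left(\left(-2 + 0\right)^{2} \right)} = \left(66 - 2\right) \left(- \frac{1}{2}\right) = 64 \left(- \frac{1}{2}\right) = -32$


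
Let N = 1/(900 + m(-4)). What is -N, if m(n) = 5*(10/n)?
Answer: -2/1775 ≈ -0.0011268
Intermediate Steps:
m(n) = 50/n
N = 2/1775 (N = 1/(900 + 50/(-4)) = 1/(900 + 50*(-¼)) = 1/(900 - 25/2) = 1/(1775/2) = 2/1775 ≈ 0.0011268)
-N = -1*2/1775 = -2/1775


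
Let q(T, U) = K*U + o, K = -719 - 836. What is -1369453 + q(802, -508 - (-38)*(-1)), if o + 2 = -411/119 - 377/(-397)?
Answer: -24586556579/47243 ≈ -5.2043e+5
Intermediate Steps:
o = -212790/47243 (o = -2 + (-411/119 - 377/(-397)) = -2 + (-411*1/119 - 377*(-1/397)) = -2 + (-411/119 + 377/397) = -2 - 118304/47243 = -212790/47243 ≈ -4.5042)
K = -1555
q(T, U) = -212790/47243 - 1555*U (q(T, U) = -1555*U - 212790/47243 = -212790/47243 - 1555*U)
-1369453 + q(802, -508 - (-38)*(-1)) = -1369453 + (-212790/47243 - 1555*(-508 - (-38)*(-1))) = -1369453 + (-212790/47243 - 1555*(-508 - 1*38)) = -1369453 + (-212790/47243 - 1555*(-508 - 38)) = -1369453 + (-212790/47243 - 1555*(-546)) = -1369453 + (-212790/47243 + 849030) = -1369453 + 40110511500/47243 = -24586556579/47243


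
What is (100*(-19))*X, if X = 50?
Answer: -95000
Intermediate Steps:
(100*(-19))*X = (100*(-19))*50 = -1900*50 = -95000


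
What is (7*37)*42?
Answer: 10878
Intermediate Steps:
(7*37)*42 = 259*42 = 10878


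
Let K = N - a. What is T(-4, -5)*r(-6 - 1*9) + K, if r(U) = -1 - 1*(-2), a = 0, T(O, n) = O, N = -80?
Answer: -84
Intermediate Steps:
r(U) = 1 (r(U) = -1 + 2 = 1)
K = -80 (K = -80 - 1*0 = -80 + 0 = -80)
T(-4, -5)*r(-6 - 1*9) + K = -4*1 - 80 = -4 - 80 = -84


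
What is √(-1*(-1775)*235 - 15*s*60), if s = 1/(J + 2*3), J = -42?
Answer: 45*√206 ≈ 645.87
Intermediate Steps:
s = -1/36 (s = 1/(-42 + 2*3) = 1/(-42 + 6) = 1/(-36) = -1/36 ≈ -0.027778)
√(-1*(-1775)*235 - 15*s*60) = √(-1*(-1775)*235 - 15*(-1/36)*60) = √(1775*235 + (5/12)*60) = √(417125 + 25) = √417150 = 45*√206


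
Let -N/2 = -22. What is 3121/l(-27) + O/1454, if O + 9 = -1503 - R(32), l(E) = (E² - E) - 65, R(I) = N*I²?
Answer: -13820277/502357 ≈ -27.511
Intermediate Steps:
N = 44 (N = -2*(-22) = 44)
R(I) = 44*I²
l(E) = -65 + E² - E
O = -46568 (O = -9 + (-1503 - 44*32²) = -9 + (-1503 - 44*1024) = -9 + (-1503 - 1*45056) = -9 + (-1503 - 45056) = -9 - 46559 = -46568)
3121/l(-27) + O/1454 = 3121/(-65 + (-27)² - 1*(-27)) - 46568/1454 = 3121/(-65 + 729 + 27) - 46568*1/1454 = 3121/691 - 23284/727 = -13820277/502357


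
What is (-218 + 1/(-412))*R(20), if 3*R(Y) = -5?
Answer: 149695/412 ≈ 363.34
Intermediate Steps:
R(Y) = -5/3 (R(Y) = (⅓)*(-5) = -5/3)
(-218 + 1/(-412))*R(20) = (-218 + 1/(-412))*(-5/3) = (-218 - 1/412)*(-5/3) = -89817/412*(-5/3) = 149695/412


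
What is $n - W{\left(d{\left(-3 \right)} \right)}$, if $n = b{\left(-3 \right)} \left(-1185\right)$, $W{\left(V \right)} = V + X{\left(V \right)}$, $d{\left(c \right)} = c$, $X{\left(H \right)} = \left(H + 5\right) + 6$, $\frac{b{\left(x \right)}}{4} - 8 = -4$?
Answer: $-18965$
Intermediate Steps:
$b{\left(x \right)} = 16$ ($b{\left(x \right)} = 32 + 4 \left(-4\right) = 32 - 16 = 16$)
$X{\left(H \right)} = 11 + H$ ($X{\left(H \right)} = \left(5 + H\right) + 6 = 11 + H$)
$W{\left(V \right)} = 11 + 2 V$ ($W{\left(V \right)} = V + \left(11 + V\right) = 11 + 2 V$)
$n = -18960$ ($n = 16 \left(-1185\right) = -18960$)
$n - W{\left(d{\left(-3 \right)} \right)} = -18960 - \left(11 + 2 \left(-3\right)\right) = -18960 - \left(11 - 6\right) = -18960 - 5 = -18965$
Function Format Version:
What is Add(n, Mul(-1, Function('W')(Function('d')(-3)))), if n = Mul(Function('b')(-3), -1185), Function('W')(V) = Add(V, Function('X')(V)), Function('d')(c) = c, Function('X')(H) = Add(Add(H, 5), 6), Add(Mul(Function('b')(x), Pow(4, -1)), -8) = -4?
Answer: -18965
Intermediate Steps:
Function('b')(x) = 16 (Function('b')(x) = Add(32, Mul(4, -4)) = Add(32, -16) = 16)
Function('X')(H) = Add(11, H) (Function('X')(H) = Add(Add(5, H), 6) = Add(11, H))
Function('W')(V) = Add(11, Mul(2, V)) (Function('W')(V) = Add(V, Add(11, V)) = Add(11, Mul(2, V)))
n = -18960 (n = Mul(16, -1185) = -18960)
Add(n, Mul(-1, Function('W')(Function('d')(-3)))) = Add(-18960, Mul(-1, Add(11, Mul(2, -3)))) = Add(-18960, Mul(-1, Add(11, -6))) = Add(-18960, Mul(-1, 5)) = Add(-18960, -5) = -18965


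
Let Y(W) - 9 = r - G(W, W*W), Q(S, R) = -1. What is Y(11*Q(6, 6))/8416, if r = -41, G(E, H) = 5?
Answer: -37/8416 ≈ -0.0043964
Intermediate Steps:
Y(W) = -37 (Y(W) = 9 + (-41 - 1*5) = 9 + (-41 - 5) = 9 - 46 = -37)
Y(11*Q(6, 6))/8416 = -37/8416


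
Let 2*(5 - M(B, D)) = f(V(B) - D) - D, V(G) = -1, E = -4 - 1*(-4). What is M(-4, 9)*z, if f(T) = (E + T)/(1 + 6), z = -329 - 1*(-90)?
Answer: -34177/14 ≈ -2441.2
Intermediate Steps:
E = 0 (E = -4 + 4 = 0)
z = -239 (z = -329 + 90 = -239)
f(T) = T/7 (f(T) = (0 + T)/(1 + 6) = T/7)
M(B, D) = 71/14 + 4*D/7 (M(B, D) = 5 - ((-1 - D)/7 - D)/2 = 5 - ((-1/7 - D/7) - D)/2 = 5 - (-1/7 - 8*D/7)/2 = 5 + (1/14 + 4*D/7) = 71/14 + 4*D/7)
M(-4, 9)*z = (71/14 + (4/7)*9)*(-239) = (71/14 + 36/7)*(-239) = (143/14)*(-239) = -34177/14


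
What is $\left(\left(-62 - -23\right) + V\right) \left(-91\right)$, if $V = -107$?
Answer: $13286$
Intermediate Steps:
$\left(\left(-62 - -23\right) + V\right) \left(-91\right) = \left(\left(-62 - -23\right) - 107\right) \left(-91\right) = \left(\left(-62 + 23\right) - 107\right) \left(-91\right) = \left(-39 - 107\right) \left(-91\right) = \left(-146\right) \left(-91\right) = 13286$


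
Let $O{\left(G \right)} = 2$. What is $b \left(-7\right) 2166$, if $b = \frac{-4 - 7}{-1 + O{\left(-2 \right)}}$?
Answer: $166782$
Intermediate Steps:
$b = -11$ ($b = \frac{-4 - 7}{-1 + 2} = \frac{-4 - 7}{1} = \left(-4 - 7\right) 1 = \left(-11\right) 1 = -11$)
$b \left(-7\right) 2166 = \left(-11\right) \left(-7\right) 2166 = 77 \cdot 2166 = 166782$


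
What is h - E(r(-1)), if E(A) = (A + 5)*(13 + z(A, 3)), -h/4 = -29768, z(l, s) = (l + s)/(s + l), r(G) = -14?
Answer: 119198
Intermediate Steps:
z(l, s) = 1 (z(l, s) = (l + s)/(l + s) = 1)
h = 119072 (h = -4*(-29768) = 119072)
E(A) = 70 + 14*A (E(A) = (A + 5)*(13 + 1) = (5 + A)*14 = 70 + 14*A)
h - E(r(-1)) = 119072 - (70 + 14*(-14)) = 119072 - (70 - 196) = 119072 - 1*(-126) = 119072 + 126 = 119198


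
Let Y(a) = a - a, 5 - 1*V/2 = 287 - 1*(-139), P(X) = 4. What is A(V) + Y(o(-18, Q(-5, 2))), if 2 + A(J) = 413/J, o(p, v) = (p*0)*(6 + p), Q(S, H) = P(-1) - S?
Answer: -2097/842 ≈ -2.4905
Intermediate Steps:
Q(S, H) = 4 - S
o(p, v) = 0 (o(p, v) = 0*(6 + p) = 0)
V = -842 (V = 10 - 2*(287 - 1*(-139)) = 10 - 2*(287 + 139) = 10 - 2*426 = 10 - 852 = -842)
Y(a) = 0
A(J) = -2 + 413/J
A(V) + Y(o(-18, Q(-5, 2))) = (-2 + 413/(-842)) + 0 = (-2 + 413*(-1/842)) + 0 = (-2 - 413/842) + 0 = -2097/842 + 0 = -2097/842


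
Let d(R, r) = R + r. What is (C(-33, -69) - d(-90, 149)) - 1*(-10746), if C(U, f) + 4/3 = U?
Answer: 31958/3 ≈ 10653.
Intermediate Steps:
C(U, f) = -4/3 + U
(C(-33, -69) - d(-90, 149)) - 1*(-10746) = ((-4/3 - 33) - (-90 + 149)) - 1*(-10746) = (-103/3 - 1*59) + 10746 = (-103/3 - 59) + 10746 = -280/3 + 10746 = 31958/3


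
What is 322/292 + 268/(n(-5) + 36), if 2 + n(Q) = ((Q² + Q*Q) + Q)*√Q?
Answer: 3146593/1647026 - 12060*I*√5/11281 ≈ 1.9105 - 2.3905*I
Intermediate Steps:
n(Q) = -2 + √Q*(Q + 2*Q²) (n(Q) = -2 + ((Q² + Q*Q) + Q)*√Q = -2 + ((Q² + Q²) + Q)*√Q = -2 + (2*Q² + Q)*√Q = -2 + (Q + 2*Q²)*√Q = -2 + √Q*(Q + 2*Q²))
322/292 + 268/(n(-5) + 36) = 322/292 + 268/((-2 + (-5)^(3/2) + 2*(-5)^(5/2)) + 36) = 322*(1/292) + 268/((-2 - 5*I*√5 + 2*(25*I*√5)) + 36) = 161/146 + 268/((-2 - 5*I*√5 + 50*I*√5) + 36) = 161/146 + 268/((-2 + 45*I*√5) + 36) = 161/146 + 268/(34 + 45*I*√5)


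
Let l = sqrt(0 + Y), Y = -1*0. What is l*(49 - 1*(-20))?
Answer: 0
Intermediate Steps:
Y = 0
l = 0 (l = sqrt(0 + 0) = sqrt(0) = 0)
l*(49 - 1*(-20)) = 0*(49 - 1*(-20)) = 0*(49 + 20) = 0*69 = 0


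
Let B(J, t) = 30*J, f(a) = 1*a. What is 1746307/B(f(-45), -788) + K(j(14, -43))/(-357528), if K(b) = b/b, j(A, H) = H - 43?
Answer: -104058941741/80443800 ≈ -1293.6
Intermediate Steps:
f(a) = a
j(A, H) = -43 + H
K(b) = 1
1746307/B(f(-45), -788) + K(j(14, -43))/(-357528) = 1746307/((30*(-45))) + 1/(-357528) = 1746307/(-1350) + 1*(-1/357528) = 1746307*(-1/1350) - 1/357528 = -1746307/1350 - 1/357528 = -104058941741/80443800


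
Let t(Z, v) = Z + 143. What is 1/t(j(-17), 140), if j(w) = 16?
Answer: 1/159 ≈ 0.0062893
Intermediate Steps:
t(Z, v) = 143 + Z
1/t(j(-17), 140) = 1/(143 + 16) = 1/159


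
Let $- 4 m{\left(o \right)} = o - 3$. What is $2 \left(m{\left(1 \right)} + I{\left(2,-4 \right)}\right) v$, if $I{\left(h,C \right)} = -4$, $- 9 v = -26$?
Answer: $- \frac{182}{9} \approx -20.222$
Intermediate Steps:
$v = \frac{26}{9}$ ($v = \left(- \frac{1}{9}\right) \left(-26\right) = \frac{26}{9} \approx 2.8889$)
$m{\left(o \right)} = \frac{3}{4} - \frac{o}{4}$ ($m{\left(o \right)} = - \frac{o - 3}{4} = - \frac{-3 + o}{4} = \frac{3}{4} - \frac{o}{4}$)
$2 \left(m{\left(1 \right)} + I{\left(2,-4 \right)}\right) v = 2 \left(\left(\frac{3}{4} - \frac{1}{4}\right) - 4\right) \frac{26}{9} = 2 \left(\frac{1}{2} - 4\right) \frac{26}{9} = 2 \left(- \frac{7}{2}\right) \frac{26}{9} = \left(-7\right) \frac{26}{9} = - \frac{182}{9}$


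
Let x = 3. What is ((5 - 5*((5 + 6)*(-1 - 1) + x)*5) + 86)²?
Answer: 320356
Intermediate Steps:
((5 - 5*((5 + 6)*(-1 - 1) + x)*5) + 86)² = ((5 - 5*((5 + 6)*(-1 - 1) + 3)*5) + 86)² = ((5 - 5*(11*(-2) + 3)*5) + 86)² = ((5 - 5*(-22 + 3)*5) + 86)² = ((5 - (-95)*5) + 86)² = ((5 - 5*(-95)) + 86)² = ((5 + 475) + 86)² = (480 + 86)² = 566² = 320356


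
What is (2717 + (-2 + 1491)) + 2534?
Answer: 6740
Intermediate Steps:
(2717 + (-2 + 1491)) + 2534 = (2717 + 1489) + 2534 = 4206 + 2534 = 6740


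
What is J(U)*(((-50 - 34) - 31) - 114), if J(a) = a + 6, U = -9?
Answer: 687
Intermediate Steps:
J(a) = 6 + a
J(U)*(((-50 - 34) - 31) - 114) = (6 - 9)*(((-50 - 34) - 31) - 114) = -3*((-84 - 31) - 114) = -3*(-115 - 114) = -3*(-229) = 687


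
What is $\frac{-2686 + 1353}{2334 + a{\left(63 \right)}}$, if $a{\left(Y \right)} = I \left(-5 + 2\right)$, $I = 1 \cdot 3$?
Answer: $- \frac{43}{75} \approx -0.57333$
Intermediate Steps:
$I = 3$
$a{\left(Y \right)} = -9$ ($a{\left(Y \right)} = 3 \left(-5 + 2\right) = 3 \left(-3\right) = -9$)
$\frac{-2686 + 1353}{2334 + a{\left(63 \right)}} = \frac{-2686 + 1353}{2334 - 9} = - \frac{1333}{2325} = \left(-1333\right) \frac{1}{2325} = - \frac{43}{75}$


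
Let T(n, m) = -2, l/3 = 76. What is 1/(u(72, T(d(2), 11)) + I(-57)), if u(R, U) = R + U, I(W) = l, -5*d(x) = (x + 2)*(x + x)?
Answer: 1/298 ≈ 0.0033557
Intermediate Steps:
l = 228 (l = 3*76 = 228)
d(x) = -2*x*(2 + x)/5 (d(x) = -(x + 2)*(x + x)/5 = -(2 + x)*2*x/5 = -2*x*(2 + x)/5)
I(W) = 228
1/(u(72, T(d(2), 11)) + I(-57)) = 1/((72 - 2) + 228) = 1/(70 + 228) = 1/298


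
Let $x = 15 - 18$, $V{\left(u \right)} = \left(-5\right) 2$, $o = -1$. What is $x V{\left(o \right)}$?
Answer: $30$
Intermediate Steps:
$V{\left(u \right)} = -10$
$x = -3$ ($x = 15 - 18 = -3$)
$x V{\left(o \right)} = \left(-3\right) \left(-10\right) = 30$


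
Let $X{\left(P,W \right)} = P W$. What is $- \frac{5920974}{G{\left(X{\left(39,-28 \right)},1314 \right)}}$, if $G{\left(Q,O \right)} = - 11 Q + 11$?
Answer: $- \frac{5920974}{12023} \approx -492.47$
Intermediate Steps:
$G{\left(Q,O \right)} = 11 - 11 Q$
$- \frac{5920974}{G{\left(X{\left(39,-28 \right)},1314 \right)}} = - \frac{5920974}{11 - 11 \cdot 39 \left(-28\right)} = - \frac{5920974}{11 - -12012} = - \frac{5920974}{11 + 12012} = - \frac{5920974}{12023}$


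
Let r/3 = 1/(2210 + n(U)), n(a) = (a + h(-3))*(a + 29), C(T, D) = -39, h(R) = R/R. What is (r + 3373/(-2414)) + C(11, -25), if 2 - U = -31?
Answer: -6192350/153289 ≈ -40.397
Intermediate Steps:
U = 33 (U = 2 - 1*(-31) = 2 + 31 = 33)
h(R) = 1
n(a) = (1 + a)*(29 + a) (n(a) = (a + 1)*(a + 29) = (1 + a)*(29 + a))
r = 3/4318 (r = 3/(2210 + (29 + 33² + 30*33)) = 3/(2210 + (29 + 1089 + 990)) = 3/(2210 + 2108) = 3/4318 ≈ 0.00069477)
(r + 3373/(-2414)) + C(11, -25) = (3/4318 + 3373/(-2414)) - 39 = (3/4318 + 3373*(-1/2414)) - 39 = (3/4318 - 3373/2414) - 39 = -214079/153289 - 39 = -6192350/153289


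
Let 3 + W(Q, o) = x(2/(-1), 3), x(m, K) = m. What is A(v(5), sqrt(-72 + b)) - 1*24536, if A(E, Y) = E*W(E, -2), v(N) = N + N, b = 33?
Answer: -24586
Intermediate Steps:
W(Q, o) = -5 (W(Q, o) = -3 + 2/(-1) = -3 + 2*(-1) = -3 - 2 = -5)
v(N) = 2*N
A(E, Y) = -5*E (A(E, Y) = E*(-5) = -5*E)
A(v(5), sqrt(-72 + b)) - 1*24536 = -10*5 - 1*24536 = -5*10 - 24536 = -50 - 24536 = -24586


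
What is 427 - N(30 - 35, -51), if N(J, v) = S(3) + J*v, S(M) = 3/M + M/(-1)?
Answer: 174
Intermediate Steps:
S(M) = -M + 3/M (S(M) = 3/M + M*(-1) = 3/M - M = -M + 3/M)
N(J, v) = -2 + J*v (N(J, v) = (-1*3 + 3/3) + J*v = (-3 + 3*(⅓)) + J*v = (-3 + 1) + J*v = -2 + J*v)
427 - N(30 - 35, -51) = 427 - (-2 + (30 - 35)*(-51)) = 427 - (-2 - 5*(-51)) = 427 - (-2 + 255) = 427 - 1*253 = 427 - 253 = 174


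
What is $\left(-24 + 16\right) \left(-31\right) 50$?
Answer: $12400$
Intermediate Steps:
$\left(-24 + 16\right) \left(-31\right) 50 = \left(-8\right) \left(-31\right) 50 = 248 \cdot 50 = 12400$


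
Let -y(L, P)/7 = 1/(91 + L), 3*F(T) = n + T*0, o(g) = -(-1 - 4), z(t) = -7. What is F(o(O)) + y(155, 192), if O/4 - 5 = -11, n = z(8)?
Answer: -581/246 ≈ -2.3618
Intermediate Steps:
n = -7
O = -24 (O = 20 + 4*(-11) = 20 - 44 = -24)
o(g) = 5 (o(g) = -1*(-5) = 5)
F(T) = -7/3 (F(T) = (-7 + T*0)/3 = (-7 + 0)/3 = (1/3)*(-7) = -7/3)
y(L, P) = -7/(91 + L)
F(o(O)) + y(155, 192) = -7/3 - 7/(91 + 155) = -7/3 - 7/246 = -581/246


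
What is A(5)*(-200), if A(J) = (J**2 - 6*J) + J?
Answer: 0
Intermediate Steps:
A(J) = J**2 - 5*J
A(5)*(-200) = (5*(-5 + 5))*(-200) = (5*0)*(-200) = 0*(-200) = 0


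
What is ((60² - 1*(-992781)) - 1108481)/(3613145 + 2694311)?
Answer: -28025/1576864 ≈ -0.017773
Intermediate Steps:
((60² - 1*(-992781)) - 1108481)/(3613145 + 2694311) = ((3600 + 992781) - 1108481)/6307456 = (996381 - 1108481)*(1/6307456) = -112100*1/6307456 = -28025/1576864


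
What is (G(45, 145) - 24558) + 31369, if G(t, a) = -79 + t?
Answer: 6777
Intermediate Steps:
(G(45, 145) - 24558) + 31369 = ((-79 + 45) - 24558) + 31369 = (-34 - 24558) + 31369 = -24592 + 31369 = 6777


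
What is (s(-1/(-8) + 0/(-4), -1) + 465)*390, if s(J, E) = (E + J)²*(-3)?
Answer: 5774535/32 ≈ 1.8045e+5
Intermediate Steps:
s(J, E) = -3*(E + J)²
(s(-1/(-8) + 0/(-4), -1) + 465)*390 = (-3*(-1 + (-1/(-8) + 0/(-4)))² + 465)*390 = (-3*(-1 + (-1*(-⅛) + 0*(-¼)))² + 465)*390 = (-3*(-1 + (⅛ + 0))² + 465)*390 = (-3*(-1 + ⅛)² + 465)*390 = (-3*(-7/8)² + 465)*390 = (-3*49/64 + 465)*390 = (-147/64 + 465)*390 = (29613/64)*390 = 5774535/32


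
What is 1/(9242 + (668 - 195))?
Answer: 1/9715 ≈ 0.00010293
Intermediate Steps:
1/(9242 + (668 - 195)) = 1/(9242 + 473) = 1/9715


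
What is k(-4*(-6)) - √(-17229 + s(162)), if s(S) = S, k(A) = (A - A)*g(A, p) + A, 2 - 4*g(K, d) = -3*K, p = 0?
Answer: 24 - I*√17067 ≈ 24.0 - 130.64*I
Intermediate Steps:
g(K, d) = ½ + 3*K/4 (g(K, d) = ½ - (-3)*K/4 = ½ + 3*K/4)
k(A) = A (k(A) = (A - A)*(½ + 3*A/4) + A = 0*(½ + 3*A/4) + A = 0 + A = A)
k(-4*(-6)) - √(-17229 + s(162)) = -4*(-6) - √(-17229 + 162) = 24 - √(-17067) = 24 - I*√17067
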